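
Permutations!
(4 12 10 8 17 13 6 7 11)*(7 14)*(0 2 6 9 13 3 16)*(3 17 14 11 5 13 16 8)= [2, 1, 6, 8, 12, 13, 11, 5, 14, 16, 3, 4, 10, 9, 7, 15, 0, 17]= (17)(0 2 6 11 4 12 10 3 8 14 7 5 13 9 16)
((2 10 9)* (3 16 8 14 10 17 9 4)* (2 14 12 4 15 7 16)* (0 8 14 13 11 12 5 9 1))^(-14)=[17, 2, 4, 12, 11, 0, 6, 16, 1, 8, 15, 9, 13, 5, 10, 7, 14, 3]=(0 17 3 12 13 5)(1 2 4 11 9 8)(7 16 14 10 15)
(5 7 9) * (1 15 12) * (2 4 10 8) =(1 15 12)(2 4 10 8)(5 7 9) =[0, 15, 4, 3, 10, 7, 6, 9, 2, 5, 8, 11, 1, 13, 14, 12]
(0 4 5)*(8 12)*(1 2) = (0 4 5)(1 2)(8 12) = [4, 2, 1, 3, 5, 0, 6, 7, 12, 9, 10, 11, 8]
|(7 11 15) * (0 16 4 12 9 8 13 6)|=|(0 16 4 12 9 8 13 6)(7 11 15)|=24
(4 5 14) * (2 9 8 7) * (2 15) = (2 9 8 7 15)(4 5 14) = [0, 1, 9, 3, 5, 14, 6, 15, 7, 8, 10, 11, 12, 13, 4, 2]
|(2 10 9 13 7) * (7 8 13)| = 4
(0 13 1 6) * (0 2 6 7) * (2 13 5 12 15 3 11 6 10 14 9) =(0 5 12 15 3 11 6 13 1 7)(2 10 14 9) =[5, 7, 10, 11, 4, 12, 13, 0, 8, 2, 14, 6, 15, 1, 9, 3]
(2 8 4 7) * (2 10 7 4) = (2 8)(7 10) = [0, 1, 8, 3, 4, 5, 6, 10, 2, 9, 7]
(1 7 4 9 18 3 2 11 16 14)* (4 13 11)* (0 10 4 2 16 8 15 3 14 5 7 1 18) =(0 10 4 9)(3 16 5 7 13 11 8 15)(14 18) =[10, 1, 2, 16, 9, 7, 6, 13, 15, 0, 4, 8, 12, 11, 18, 3, 5, 17, 14]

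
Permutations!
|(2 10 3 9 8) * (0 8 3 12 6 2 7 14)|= 4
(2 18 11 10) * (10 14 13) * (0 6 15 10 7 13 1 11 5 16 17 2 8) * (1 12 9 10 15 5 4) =(0 6 5 16 17 2 18 4 1 11 14 12 9 10 8)(7 13) =[6, 11, 18, 3, 1, 16, 5, 13, 0, 10, 8, 14, 9, 7, 12, 15, 17, 2, 4]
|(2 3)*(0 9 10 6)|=|(0 9 10 6)(2 3)|=4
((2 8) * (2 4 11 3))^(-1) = (2 3 11 4 8) = [0, 1, 3, 11, 8, 5, 6, 7, 2, 9, 10, 4]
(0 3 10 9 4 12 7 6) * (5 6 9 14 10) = (0 3 5 6)(4 12 7 9)(10 14) = [3, 1, 2, 5, 12, 6, 0, 9, 8, 4, 14, 11, 7, 13, 10]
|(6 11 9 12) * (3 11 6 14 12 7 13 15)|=6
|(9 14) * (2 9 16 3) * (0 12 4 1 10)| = |(0 12 4 1 10)(2 9 14 16 3)| = 5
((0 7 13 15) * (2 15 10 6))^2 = [13, 1, 0, 3, 4, 5, 15, 10, 8, 9, 2, 11, 12, 6, 14, 7] = (0 13 6 15 7 10 2)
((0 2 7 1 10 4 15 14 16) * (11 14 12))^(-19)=(0 1 15 14 2 10 12 16 7 4 11)=[1, 15, 10, 3, 11, 5, 6, 4, 8, 9, 12, 0, 16, 13, 2, 14, 7]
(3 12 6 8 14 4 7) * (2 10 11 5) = (2 10 11 5)(3 12 6 8 14 4 7) = [0, 1, 10, 12, 7, 2, 8, 3, 14, 9, 11, 5, 6, 13, 4]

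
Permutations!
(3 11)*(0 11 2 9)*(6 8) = [11, 1, 9, 2, 4, 5, 8, 7, 6, 0, 10, 3] = (0 11 3 2 9)(6 8)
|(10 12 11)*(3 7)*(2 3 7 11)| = |(2 3 11 10 12)| = 5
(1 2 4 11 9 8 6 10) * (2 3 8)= (1 3 8 6 10)(2 4 11 9)= [0, 3, 4, 8, 11, 5, 10, 7, 6, 2, 1, 9]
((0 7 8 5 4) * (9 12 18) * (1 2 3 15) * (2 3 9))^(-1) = [4, 15, 18, 1, 5, 8, 6, 0, 7, 2, 10, 11, 9, 13, 14, 3, 16, 17, 12] = (0 4 5 8 7)(1 15 3)(2 18 12 9)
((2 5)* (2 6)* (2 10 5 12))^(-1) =[0, 1, 12, 3, 4, 10, 5, 7, 8, 9, 6, 11, 2] =(2 12)(5 10 6)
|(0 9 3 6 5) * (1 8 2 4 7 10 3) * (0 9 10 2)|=24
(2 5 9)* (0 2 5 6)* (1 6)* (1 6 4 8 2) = [1, 4, 6, 3, 8, 9, 0, 7, 2, 5] = (0 1 4 8 2 6)(5 9)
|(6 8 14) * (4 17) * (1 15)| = 6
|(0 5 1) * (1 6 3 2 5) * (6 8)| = |(0 1)(2 5 8 6 3)| = 10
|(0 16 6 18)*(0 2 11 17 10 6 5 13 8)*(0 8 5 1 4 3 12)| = |(0 16 1 4 3 12)(2 11 17 10 6 18)(5 13)| = 6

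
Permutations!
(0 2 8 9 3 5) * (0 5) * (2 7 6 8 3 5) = [7, 1, 3, 0, 4, 2, 8, 6, 9, 5] = (0 7 6 8 9 5 2 3)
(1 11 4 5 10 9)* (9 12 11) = [0, 9, 2, 3, 5, 10, 6, 7, 8, 1, 12, 4, 11] = (1 9)(4 5 10 12 11)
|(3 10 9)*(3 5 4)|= |(3 10 9 5 4)|= 5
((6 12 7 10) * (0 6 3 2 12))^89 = (0 6)(2 3 10 7 12) = [6, 1, 3, 10, 4, 5, 0, 12, 8, 9, 7, 11, 2]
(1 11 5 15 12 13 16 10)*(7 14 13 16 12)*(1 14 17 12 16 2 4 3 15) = (1 11 5)(2 4 3 15 7 17 12)(10 14 13 16) = [0, 11, 4, 15, 3, 1, 6, 17, 8, 9, 14, 5, 2, 16, 13, 7, 10, 12]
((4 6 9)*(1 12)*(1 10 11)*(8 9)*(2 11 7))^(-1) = (1 11 2 7 10 12)(4 9 8 6) = [0, 11, 7, 3, 9, 5, 4, 10, 6, 8, 12, 2, 1]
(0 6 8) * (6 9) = (0 9 6 8) = [9, 1, 2, 3, 4, 5, 8, 7, 0, 6]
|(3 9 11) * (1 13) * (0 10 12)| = |(0 10 12)(1 13)(3 9 11)| = 6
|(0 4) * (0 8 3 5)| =5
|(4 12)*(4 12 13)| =2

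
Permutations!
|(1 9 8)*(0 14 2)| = 3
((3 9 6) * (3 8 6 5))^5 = (3 5 9)(6 8) = [0, 1, 2, 5, 4, 9, 8, 7, 6, 3]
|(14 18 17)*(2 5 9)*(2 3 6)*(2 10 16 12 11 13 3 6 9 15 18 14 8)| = 24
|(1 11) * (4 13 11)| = 4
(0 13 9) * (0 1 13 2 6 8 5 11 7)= (0 2 6 8 5 11 7)(1 13 9)= [2, 13, 6, 3, 4, 11, 8, 0, 5, 1, 10, 7, 12, 9]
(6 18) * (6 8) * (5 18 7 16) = (5 18 8 6 7 16) = [0, 1, 2, 3, 4, 18, 7, 16, 6, 9, 10, 11, 12, 13, 14, 15, 5, 17, 8]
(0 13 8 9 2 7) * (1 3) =(0 13 8 9 2 7)(1 3) =[13, 3, 7, 1, 4, 5, 6, 0, 9, 2, 10, 11, 12, 8]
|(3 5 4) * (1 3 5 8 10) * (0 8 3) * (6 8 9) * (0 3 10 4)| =|(0 9 6 8 4 5)(1 3 10)| =6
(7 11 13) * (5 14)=[0, 1, 2, 3, 4, 14, 6, 11, 8, 9, 10, 13, 12, 7, 5]=(5 14)(7 11 13)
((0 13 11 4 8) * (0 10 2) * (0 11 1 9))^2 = [1, 0, 4, 3, 10, 5, 6, 7, 2, 13, 11, 8, 12, 9] = (0 1)(2 4 10 11 8)(9 13)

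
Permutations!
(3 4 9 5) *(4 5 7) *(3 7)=(3 5 7 4 9)=[0, 1, 2, 5, 9, 7, 6, 4, 8, 3]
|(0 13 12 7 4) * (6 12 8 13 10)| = |(0 10 6 12 7 4)(8 13)| = 6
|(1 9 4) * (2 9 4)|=2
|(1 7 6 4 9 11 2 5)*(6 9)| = 6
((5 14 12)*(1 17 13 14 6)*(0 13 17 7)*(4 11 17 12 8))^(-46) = (0 14 4 17 5 1)(6 7 13 8 11 12) = [14, 0, 2, 3, 17, 1, 7, 13, 11, 9, 10, 12, 6, 8, 4, 15, 16, 5]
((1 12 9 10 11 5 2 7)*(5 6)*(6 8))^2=(1 9 11 6 2)(5 7 12 10 8)=[0, 9, 1, 3, 4, 7, 2, 12, 5, 11, 8, 6, 10]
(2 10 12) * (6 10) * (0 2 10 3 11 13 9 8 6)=[2, 1, 0, 11, 4, 5, 3, 7, 6, 8, 12, 13, 10, 9]=(0 2)(3 11 13 9 8 6)(10 12)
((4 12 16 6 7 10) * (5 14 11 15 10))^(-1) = [0, 1, 2, 3, 10, 7, 16, 6, 8, 9, 15, 14, 4, 13, 5, 11, 12] = (4 10 15 11 14 5 7 6 16 12)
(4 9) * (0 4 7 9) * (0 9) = (0 4 9 7) = [4, 1, 2, 3, 9, 5, 6, 0, 8, 7]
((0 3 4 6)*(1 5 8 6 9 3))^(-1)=(0 6 8 5 1)(3 9 4)=[6, 0, 2, 9, 3, 1, 8, 7, 5, 4]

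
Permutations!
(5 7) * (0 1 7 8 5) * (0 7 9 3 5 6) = (0 1 9 3 5 8 6) = [1, 9, 2, 5, 4, 8, 0, 7, 6, 3]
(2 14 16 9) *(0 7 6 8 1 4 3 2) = (0 7 6 8 1 4 3 2 14 16 9) = [7, 4, 14, 2, 3, 5, 8, 6, 1, 0, 10, 11, 12, 13, 16, 15, 9]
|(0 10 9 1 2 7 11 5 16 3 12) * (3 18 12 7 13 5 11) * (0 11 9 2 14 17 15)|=14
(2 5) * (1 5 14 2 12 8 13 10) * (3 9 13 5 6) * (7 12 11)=[0, 6, 14, 9, 4, 11, 3, 12, 5, 13, 1, 7, 8, 10, 2]=(1 6 3 9 13 10)(2 14)(5 11 7 12 8)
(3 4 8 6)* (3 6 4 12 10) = [0, 1, 2, 12, 8, 5, 6, 7, 4, 9, 3, 11, 10] = (3 12 10)(4 8)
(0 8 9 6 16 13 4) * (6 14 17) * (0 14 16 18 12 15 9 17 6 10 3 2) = (0 8 17 10 3 2)(4 14 6 18 12 15 9 16 13) = [8, 1, 0, 2, 14, 5, 18, 7, 17, 16, 3, 11, 15, 4, 6, 9, 13, 10, 12]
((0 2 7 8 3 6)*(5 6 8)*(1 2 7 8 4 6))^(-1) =[6, 5, 1, 8, 3, 7, 4, 0, 2] =(0 6 4 3 8 2 1 5 7)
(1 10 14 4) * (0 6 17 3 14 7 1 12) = [6, 10, 2, 14, 12, 5, 17, 1, 8, 9, 7, 11, 0, 13, 4, 15, 16, 3] = (0 6 17 3 14 4 12)(1 10 7)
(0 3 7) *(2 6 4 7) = (0 3 2 6 4 7) = [3, 1, 6, 2, 7, 5, 4, 0]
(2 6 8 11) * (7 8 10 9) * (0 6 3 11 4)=(0 6 10 9 7 8 4)(2 3 11)=[6, 1, 3, 11, 0, 5, 10, 8, 4, 7, 9, 2]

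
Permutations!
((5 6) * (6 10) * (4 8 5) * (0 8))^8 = [5, 1, 2, 3, 8, 6, 0, 7, 10, 9, 4] = (0 5 6)(4 8 10)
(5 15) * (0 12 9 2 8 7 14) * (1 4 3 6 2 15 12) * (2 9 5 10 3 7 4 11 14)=(0 1 11 14)(2 8 4 7)(3 6 9 15 10)(5 12)=[1, 11, 8, 6, 7, 12, 9, 2, 4, 15, 3, 14, 5, 13, 0, 10]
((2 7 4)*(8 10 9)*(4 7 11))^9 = (11) = [0, 1, 2, 3, 4, 5, 6, 7, 8, 9, 10, 11]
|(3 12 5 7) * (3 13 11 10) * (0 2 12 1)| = 10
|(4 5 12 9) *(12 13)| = |(4 5 13 12 9)| = 5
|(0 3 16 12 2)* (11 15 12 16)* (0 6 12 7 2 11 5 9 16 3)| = |(2 6 12 11 15 7)(3 5 9 16)| = 12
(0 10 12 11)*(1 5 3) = [10, 5, 2, 1, 4, 3, 6, 7, 8, 9, 12, 0, 11] = (0 10 12 11)(1 5 3)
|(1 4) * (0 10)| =2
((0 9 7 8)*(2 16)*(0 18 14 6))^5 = (0 14 8 9 6 18 7)(2 16) = [14, 1, 16, 3, 4, 5, 18, 0, 9, 6, 10, 11, 12, 13, 8, 15, 2, 17, 7]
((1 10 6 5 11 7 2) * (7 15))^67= (1 5 7 10 11 2 6 15)= [0, 5, 6, 3, 4, 7, 15, 10, 8, 9, 11, 2, 12, 13, 14, 1]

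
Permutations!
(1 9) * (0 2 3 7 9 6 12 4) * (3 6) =(0 2 6 12 4)(1 3 7 9) =[2, 3, 6, 7, 0, 5, 12, 9, 8, 1, 10, 11, 4]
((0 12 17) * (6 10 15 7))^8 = (0 17 12) = [17, 1, 2, 3, 4, 5, 6, 7, 8, 9, 10, 11, 0, 13, 14, 15, 16, 12]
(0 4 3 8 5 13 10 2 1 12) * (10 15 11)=(0 4 3 8 5 13 15 11 10 2 1 12)=[4, 12, 1, 8, 3, 13, 6, 7, 5, 9, 2, 10, 0, 15, 14, 11]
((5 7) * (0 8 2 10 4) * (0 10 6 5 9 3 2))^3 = [8, 1, 7, 5, 10, 3, 9, 2, 0, 6, 4] = (0 8)(2 7)(3 5)(4 10)(6 9)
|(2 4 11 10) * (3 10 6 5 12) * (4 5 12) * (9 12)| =9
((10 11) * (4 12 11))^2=(4 11)(10 12)=[0, 1, 2, 3, 11, 5, 6, 7, 8, 9, 12, 4, 10]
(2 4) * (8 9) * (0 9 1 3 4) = (0 9 8 1 3 4 2) = [9, 3, 0, 4, 2, 5, 6, 7, 1, 8]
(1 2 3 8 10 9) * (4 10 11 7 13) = (1 2 3 8 11 7 13 4 10 9) = [0, 2, 3, 8, 10, 5, 6, 13, 11, 1, 9, 7, 12, 4]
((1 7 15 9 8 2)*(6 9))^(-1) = (1 2 8 9 6 15 7) = [0, 2, 8, 3, 4, 5, 15, 1, 9, 6, 10, 11, 12, 13, 14, 7]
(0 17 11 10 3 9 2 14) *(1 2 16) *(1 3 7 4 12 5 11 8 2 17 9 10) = (0 9 16 3 10 7 4 12 5 11 1 17 8 2 14) = [9, 17, 14, 10, 12, 11, 6, 4, 2, 16, 7, 1, 5, 13, 0, 15, 3, 8]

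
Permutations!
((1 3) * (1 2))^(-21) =(3) =[0, 1, 2, 3]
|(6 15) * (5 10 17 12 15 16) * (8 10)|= 8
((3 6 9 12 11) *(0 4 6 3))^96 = [0, 1, 2, 3, 4, 5, 6, 7, 8, 9, 10, 11, 12] = (12)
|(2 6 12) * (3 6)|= |(2 3 6 12)|= 4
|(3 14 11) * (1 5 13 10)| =|(1 5 13 10)(3 14 11)| =12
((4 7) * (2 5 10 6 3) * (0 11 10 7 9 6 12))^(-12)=[0, 1, 7, 5, 6, 4, 2, 9, 8, 3, 10, 11, 12]=(12)(2 7 9 3 5 4 6)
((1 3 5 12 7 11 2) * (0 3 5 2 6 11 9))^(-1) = (0 9 7 12 5 1 2 3)(6 11) = [9, 2, 3, 0, 4, 1, 11, 12, 8, 7, 10, 6, 5]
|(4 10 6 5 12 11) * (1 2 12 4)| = |(1 2 12 11)(4 10 6 5)| = 4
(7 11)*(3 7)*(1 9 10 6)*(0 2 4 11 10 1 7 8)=(0 2 4 11 3 8)(1 9)(6 7 10)=[2, 9, 4, 8, 11, 5, 7, 10, 0, 1, 6, 3]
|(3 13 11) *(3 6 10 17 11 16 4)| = |(3 13 16 4)(6 10 17 11)| = 4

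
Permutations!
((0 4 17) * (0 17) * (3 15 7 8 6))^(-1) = (17)(0 4)(3 6 8 7 15) = [4, 1, 2, 6, 0, 5, 8, 15, 7, 9, 10, 11, 12, 13, 14, 3, 16, 17]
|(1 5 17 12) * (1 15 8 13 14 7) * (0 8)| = 10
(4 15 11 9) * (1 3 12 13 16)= (1 3 12 13 16)(4 15 11 9)= [0, 3, 2, 12, 15, 5, 6, 7, 8, 4, 10, 9, 13, 16, 14, 11, 1]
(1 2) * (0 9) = [9, 2, 1, 3, 4, 5, 6, 7, 8, 0] = (0 9)(1 2)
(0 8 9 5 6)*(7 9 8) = (0 7 9 5 6) = [7, 1, 2, 3, 4, 6, 0, 9, 8, 5]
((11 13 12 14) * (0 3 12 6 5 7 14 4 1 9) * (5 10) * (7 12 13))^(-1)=(0 9 1 4 12 5 10 6 13 3)(7 11 14)=[9, 4, 2, 0, 12, 10, 13, 11, 8, 1, 6, 14, 5, 3, 7]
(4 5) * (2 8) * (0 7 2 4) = [7, 1, 8, 3, 5, 0, 6, 2, 4] = (0 7 2 8 4 5)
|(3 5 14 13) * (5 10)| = 5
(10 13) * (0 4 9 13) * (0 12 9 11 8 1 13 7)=[4, 13, 2, 3, 11, 5, 6, 0, 1, 7, 12, 8, 9, 10]=(0 4 11 8 1 13 10 12 9 7)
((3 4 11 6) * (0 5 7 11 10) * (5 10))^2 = [0, 1, 2, 5, 7, 11, 4, 6, 8, 9, 10, 3] = (3 5 11)(4 7 6)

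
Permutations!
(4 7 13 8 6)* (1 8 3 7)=[0, 8, 2, 7, 1, 5, 4, 13, 6, 9, 10, 11, 12, 3]=(1 8 6 4)(3 7 13)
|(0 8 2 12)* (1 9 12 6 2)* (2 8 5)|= 8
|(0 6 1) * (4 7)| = |(0 6 1)(4 7)| = 6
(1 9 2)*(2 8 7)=(1 9 8 7 2)=[0, 9, 1, 3, 4, 5, 6, 2, 7, 8]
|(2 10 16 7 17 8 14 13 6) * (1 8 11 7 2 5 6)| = 12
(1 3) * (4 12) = [0, 3, 2, 1, 12, 5, 6, 7, 8, 9, 10, 11, 4] = (1 3)(4 12)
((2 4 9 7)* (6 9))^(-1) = (2 7 9 6 4) = [0, 1, 7, 3, 2, 5, 4, 9, 8, 6]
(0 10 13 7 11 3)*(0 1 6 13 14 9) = [10, 6, 2, 1, 4, 5, 13, 11, 8, 0, 14, 3, 12, 7, 9] = (0 10 14 9)(1 6 13 7 11 3)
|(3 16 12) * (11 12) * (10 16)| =|(3 10 16 11 12)| =5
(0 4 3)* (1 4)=(0 1 4 3)=[1, 4, 2, 0, 3]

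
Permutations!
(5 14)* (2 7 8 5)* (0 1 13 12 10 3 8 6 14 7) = (0 1 13 12 10 3 8 5 7 6 14 2) = [1, 13, 0, 8, 4, 7, 14, 6, 5, 9, 3, 11, 10, 12, 2]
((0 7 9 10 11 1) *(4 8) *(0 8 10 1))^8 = (11) = [0, 1, 2, 3, 4, 5, 6, 7, 8, 9, 10, 11]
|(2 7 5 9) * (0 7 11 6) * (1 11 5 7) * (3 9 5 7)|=4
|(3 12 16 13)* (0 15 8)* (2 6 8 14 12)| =10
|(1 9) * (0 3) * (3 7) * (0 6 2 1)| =|(0 7 3 6 2 1 9)| =7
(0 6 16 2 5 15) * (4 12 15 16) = [6, 1, 5, 3, 12, 16, 4, 7, 8, 9, 10, 11, 15, 13, 14, 0, 2] = (0 6 4 12 15)(2 5 16)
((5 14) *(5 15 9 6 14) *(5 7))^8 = [0, 1, 2, 3, 4, 5, 6, 7, 8, 9, 10, 11, 12, 13, 14, 15] = (15)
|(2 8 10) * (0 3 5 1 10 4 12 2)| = |(0 3 5 1 10)(2 8 4 12)| = 20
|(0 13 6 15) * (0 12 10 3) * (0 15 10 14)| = 8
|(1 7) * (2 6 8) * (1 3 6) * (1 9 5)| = |(1 7 3 6 8 2 9 5)| = 8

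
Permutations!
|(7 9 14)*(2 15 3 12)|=12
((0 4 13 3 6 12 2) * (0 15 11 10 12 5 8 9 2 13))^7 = (0 4)(2 6 10 9 3 11 8 13 15 5 12) = [4, 1, 6, 11, 0, 12, 10, 7, 13, 3, 9, 8, 2, 15, 14, 5]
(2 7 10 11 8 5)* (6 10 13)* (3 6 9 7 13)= (2 13 9 7 3 6 10 11 8 5)= [0, 1, 13, 6, 4, 2, 10, 3, 5, 7, 11, 8, 12, 9]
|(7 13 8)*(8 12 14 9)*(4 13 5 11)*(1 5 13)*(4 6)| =|(1 5 11 6 4)(7 13 12 14 9 8)| =30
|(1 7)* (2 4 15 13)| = |(1 7)(2 4 15 13)| = 4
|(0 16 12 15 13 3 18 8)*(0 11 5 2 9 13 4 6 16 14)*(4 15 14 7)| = 56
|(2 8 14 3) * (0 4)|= 4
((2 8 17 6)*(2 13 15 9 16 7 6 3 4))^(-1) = (2 4 3 17 8)(6 7 16 9 15 13) = [0, 1, 4, 17, 3, 5, 7, 16, 2, 15, 10, 11, 12, 6, 14, 13, 9, 8]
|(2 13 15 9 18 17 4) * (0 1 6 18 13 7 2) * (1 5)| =42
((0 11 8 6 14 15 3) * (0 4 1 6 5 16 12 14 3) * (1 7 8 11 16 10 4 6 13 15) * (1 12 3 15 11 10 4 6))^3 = (0 1 10)(3 11 15)(4 5 8 7)(6 16 13)(12 14) = [1, 10, 2, 11, 5, 8, 16, 4, 7, 9, 0, 15, 14, 6, 12, 3, 13]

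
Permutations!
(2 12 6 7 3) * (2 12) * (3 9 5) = (3 12 6 7 9 5) = [0, 1, 2, 12, 4, 3, 7, 9, 8, 5, 10, 11, 6]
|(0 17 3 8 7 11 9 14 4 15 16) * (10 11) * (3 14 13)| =|(0 17 14 4 15 16)(3 8 7 10 11 9 13)| =42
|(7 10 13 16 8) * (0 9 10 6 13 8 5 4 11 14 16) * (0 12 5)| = |(0 9 10 8 7 6 13 12 5 4 11 14 16)| = 13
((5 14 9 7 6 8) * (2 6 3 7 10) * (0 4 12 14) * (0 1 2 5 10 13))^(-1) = (0 13 9 14 12 4)(1 5 10 8 6 2)(3 7) = [13, 5, 1, 7, 0, 10, 2, 3, 6, 14, 8, 11, 4, 9, 12]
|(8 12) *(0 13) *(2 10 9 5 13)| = |(0 2 10 9 5 13)(8 12)| = 6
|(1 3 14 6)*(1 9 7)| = 6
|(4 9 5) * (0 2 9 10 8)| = |(0 2 9 5 4 10 8)| = 7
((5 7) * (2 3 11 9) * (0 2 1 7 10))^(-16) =(0 3 9 7 10 2 11 1 5) =[3, 5, 11, 9, 4, 0, 6, 10, 8, 7, 2, 1]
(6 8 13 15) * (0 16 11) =(0 16 11)(6 8 13 15) =[16, 1, 2, 3, 4, 5, 8, 7, 13, 9, 10, 0, 12, 15, 14, 6, 11]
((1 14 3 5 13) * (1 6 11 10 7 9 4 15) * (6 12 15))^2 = (1 3 13 15 14 5 12)(4 11 7)(6 10 9) = [0, 3, 2, 13, 11, 12, 10, 4, 8, 6, 9, 7, 1, 15, 5, 14]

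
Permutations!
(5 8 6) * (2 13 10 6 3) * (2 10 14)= [0, 1, 13, 10, 4, 8, 5, 7, 3, 9, 6, 11, 12, 14, 2]= (2 13 14)(3 10 6 5 8)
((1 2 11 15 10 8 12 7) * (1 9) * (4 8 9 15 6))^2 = (1 11 4 12 15 9 2 6 8 7 10) = [0, 11, 6, 3, 12, 5, 8, 10, 7, 2, 1, 4, 15, 13, 14, 9]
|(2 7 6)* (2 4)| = |(2 7 6 4)| = 4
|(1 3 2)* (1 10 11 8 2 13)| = |(1 3 13)(2 10 11 8)| = 12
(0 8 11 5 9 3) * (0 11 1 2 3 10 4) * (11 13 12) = [8, 2, 3, 13, 0, 9, 6, 7, 1, 10, 4, 5, 11, 12] = (0 8 1 2 3 13 12 11 5 9 10 4)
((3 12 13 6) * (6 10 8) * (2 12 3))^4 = (2 8 13)(6 10 12) = [0, 1, 8, 3, 4, 5, 10, 7, 13, 9, 12, 11, 6, 2]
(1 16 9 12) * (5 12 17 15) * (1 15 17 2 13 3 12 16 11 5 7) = [0, 11, 13, 12, 4, 16, 6, 1, 8, 2, 10, 5, 15, 3, 14, 7, 9, 17] = (17)(1 11 5 16 9 2 13 3 12 15 7)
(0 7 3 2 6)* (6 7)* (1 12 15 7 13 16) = (0 6)(1 12 15 7 3 2 13 16) = [6, 12, 13, 2, 4, 5, 0, 3, 8, 9, 10, 11, 15, 16, 14, 7, 1]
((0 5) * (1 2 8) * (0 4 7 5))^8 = (1 8 2)(4 5 7) = [0, 8, 1, 3, 5, 7, 6, 4, 2]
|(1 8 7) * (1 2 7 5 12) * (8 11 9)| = 6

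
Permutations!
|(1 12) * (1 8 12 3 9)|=6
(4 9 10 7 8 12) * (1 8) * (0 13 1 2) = (0 13 1 8 12 4 9 10 7 2) = [13, 8, 0, 3, 9, 5, 6, 2, 12, 10, 7, 11, 4, 1]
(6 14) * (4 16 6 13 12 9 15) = (4 16 6 14 13 12 9 15) = [0, 1, 2, 3, 16, 5, 14, 7, 8, 15, 10, 11, 9, 12, 13, 4, 6]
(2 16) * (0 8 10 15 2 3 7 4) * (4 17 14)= (0 8 10 15 2 16 3 7 17 14 4)= [8, 1, 16, 7, 0, 5, 6, 17, 10, 9, 15, 11, 12, 13, 4, 2, 3, 14]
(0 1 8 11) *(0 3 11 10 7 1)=(1 8 10 7)(3 11)=[0, 8, 2, 11, 4, 5, 6, 1, 10, 9, 7, 3]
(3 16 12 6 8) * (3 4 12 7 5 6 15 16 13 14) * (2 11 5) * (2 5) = (2 11)(3 13 14)(4 12 15 16 7 5 6 8) = [0, 1, 11, 13, 12, 6, 8, 5, 4, 9, 10, 2, 15, 14, 3, 16, 7]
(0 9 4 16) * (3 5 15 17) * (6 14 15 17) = (0 9 4 16)(3 5 17)(6 14 15) = [9, 1, 2, 5, 16, 17, 14, 7, 8, 4, 10, 11, 12, 13, 15, 6, 0, 3]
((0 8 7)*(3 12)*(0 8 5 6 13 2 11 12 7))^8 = (0 7 12 2 6)(3 11 13 5 8) = [7, 1, 6, 11, 4, 8, 0, 12, 3, 9, 10, 13, 2, 5]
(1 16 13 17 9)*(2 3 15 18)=[0, 16, 3, 15, 4, 5, 6, 7, 8, 1, 10, 11, 12, 17, 14, 18, 13, 9, 2]=(1 16 13 17 9)(2 3 15 18)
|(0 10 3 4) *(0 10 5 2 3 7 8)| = 8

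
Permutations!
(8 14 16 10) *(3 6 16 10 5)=(3 6 16 5)(8 14 10)=[0, 1, 2, 6, 4, 3, 16, 7, 14, 9, 8, 11, 12, 13, 10, 15, 5]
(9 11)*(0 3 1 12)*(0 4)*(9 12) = [3, 9, 2, 1, 0, 5, 6, 7, 8, 11, 10, 12, 4] = (0 3 1 9 11 12 4)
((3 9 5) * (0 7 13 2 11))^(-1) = (0 11 2 13 7)(3 5 9) = [11, 1, 13, 5, 4, 9, 6, 0, 8, 3, 10, 2, 12, 7]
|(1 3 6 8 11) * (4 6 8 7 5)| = 4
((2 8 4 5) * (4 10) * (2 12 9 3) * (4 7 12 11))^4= (2 12 8 9 10 3 7)(4 5 11)= [0, 1, 12, 7, 5, 11, 6, 2, 9, 10, 3, 4, 8]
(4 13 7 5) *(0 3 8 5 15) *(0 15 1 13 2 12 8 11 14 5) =[3, 13, 12, 11, 2, 4, 6, 1, 0, 9, 10, 14, 8, 7, 5, 15] =(15)(0 3 11 14 5 4 2 12 8)(1 13 7)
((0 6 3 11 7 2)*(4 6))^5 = [7, 1, 11, 4, 2, 5, 0, 3, 8, 9, 10, 6] = (0 7 3 4 2 11 6)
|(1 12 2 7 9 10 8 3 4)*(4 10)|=|(1 12 2 7 9 4)(3 10 8)|=6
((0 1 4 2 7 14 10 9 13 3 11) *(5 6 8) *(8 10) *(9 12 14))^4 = [7, 9, 3, 4, 13, 14, 8, 11, 12, 0, 5, 2, 6, 1, 10] = (0 7 11 2 3 4 13 1 9)(5 14 10)(6 8 12)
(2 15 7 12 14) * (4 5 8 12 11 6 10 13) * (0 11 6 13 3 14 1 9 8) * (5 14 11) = (0 5)(1 9 8 12)(2 15 7 6 10 3 11 13 4 14) = [5, 9, 15, 11, 14, 0, 10, 6, 12, 8, 3, 13, 1, 4, 2, 7]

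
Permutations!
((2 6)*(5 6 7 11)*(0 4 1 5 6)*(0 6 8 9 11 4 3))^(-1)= (0 3)(1 4 7 2 6 5)(8 11 9)= [3, 4, 6, 0, 7, 1, 5, 2, 11, 8, 10, 9]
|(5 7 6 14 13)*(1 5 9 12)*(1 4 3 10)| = |(1 5 7 6 14 13 9 12 4 3 10)| = 11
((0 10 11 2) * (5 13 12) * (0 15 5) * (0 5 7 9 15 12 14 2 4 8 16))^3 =(0 4)(2 13 12 14 5)(8 10)(11 16) =[4, 1, 13, 3, 0, 2, 6, 7, 10, 9, 8, 16, 14, 12, 5, 15, 11]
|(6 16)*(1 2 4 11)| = |(1 2 4 11)(6 16)| = 4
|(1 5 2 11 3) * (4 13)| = 10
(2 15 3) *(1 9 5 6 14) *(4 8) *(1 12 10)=(1 9 5 6 14 12 10)(2 15 3)(4 8)=[0, 9, 15, 2, 8, 6, 14, 7, 4, 5, 1, 11, 10, 13, 12, 3]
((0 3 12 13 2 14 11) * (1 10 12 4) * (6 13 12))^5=[6, 14, 4, 13, 2, 5, 0, 7, 8, 9, 11, 10, 12, 3, 1]=(0 6)(1 14)(2 4)(3 13)(10 11)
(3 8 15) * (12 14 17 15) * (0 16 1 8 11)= (0 16 1 8 12 14 17 15 3 11)= [16, 8, 2, 11, 4, 5, 6, 7, 12, 9, 10, 0, 14, 13, 17, 3, 1, 15]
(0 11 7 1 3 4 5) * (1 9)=(0 11 7 9 1 3 4 5)=[11, 3, 2, 4, 5, 0, 6, 9, 8, 1, 10, 7]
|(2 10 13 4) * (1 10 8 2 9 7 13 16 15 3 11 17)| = 28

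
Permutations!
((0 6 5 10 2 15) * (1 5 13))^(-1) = (0 15 2 10 5 1 13 6) = [15, 13, 10, 3, 4, 1, 0, 7, 8, 9, 5, 11, 12, 6, 14, 2]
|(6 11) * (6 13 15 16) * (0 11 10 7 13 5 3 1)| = 30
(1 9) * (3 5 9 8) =(1 8 3 5 9) =[0, 8, 2, 5, 4, 9, 6, 7, 3, 1]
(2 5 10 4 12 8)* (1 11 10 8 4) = (1 11 10)(2 5 8)(4 12) = [0, 11, 5, 3, 12, 8, 6, 7, 2, 9, 1, 10, 4]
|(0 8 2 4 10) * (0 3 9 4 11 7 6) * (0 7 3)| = |(0 8 2 11 3 9 4 10)(6 7)| = 8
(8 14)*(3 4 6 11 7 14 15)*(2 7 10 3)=(2 7 14 8 15)(3 4 6 11 10)=[0, 1, 7, 4, 6, 5, 11, 14, 15, 9, 3, 10, 12, 13, 8, 2]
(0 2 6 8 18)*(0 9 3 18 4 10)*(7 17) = (0 2 6 8 4 10)(3 18 9)(7 17) = [2, 1, 6, 18, 10, 5, 8, 17, 4, 3, 0, 11, 12, 13, 14, 15, 16, 7, 9]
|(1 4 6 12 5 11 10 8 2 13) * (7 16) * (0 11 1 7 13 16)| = |(0 11 10 8 2 16 13 7)(1 4 6 12 5)| = 40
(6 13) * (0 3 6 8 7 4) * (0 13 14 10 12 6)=(0 3)(4 13 8 7)(6 14 10 12)=[3, 1, 2, 0, 13, 5, 14, 4, 7, 9, 12, 11, 6, 8, 10]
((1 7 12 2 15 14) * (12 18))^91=(18)=[0, 1, 2, 3, 4, 5, 6, 7, 8, 9, 10, 11, 12, 13, 14, 15, 16, 17, 18]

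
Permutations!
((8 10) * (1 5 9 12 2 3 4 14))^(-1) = (1 14 4 3 2 12 9 5)(8 10) = [0, 14, 12, 2, 3, 1, 6, 7, 10, 5, 8, 11, 9, 13, 4]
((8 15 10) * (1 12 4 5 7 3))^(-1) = (1 3 7 5 4 12)(8 10 15) = [0, 3, 2, 7, 12, 4, 6, 5, 10, 9, 15, 11, 1, 13, 14, 8]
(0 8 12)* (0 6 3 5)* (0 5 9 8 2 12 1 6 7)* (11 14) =(0 2 12 7)(1 6 3 9 8)(11 14) =[2, 6, 12, 9, 4, 5, 3, 0, 1, 8, 10, 14, 7, 13, 11]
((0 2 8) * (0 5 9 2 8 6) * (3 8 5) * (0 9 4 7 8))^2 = (0 4 8)(2 9 6)(3 5 7) = [4, 1, 9, 5, 8, 7, 2, 3, 0, 6]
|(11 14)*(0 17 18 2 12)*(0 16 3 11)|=|(0 17 18 2 12 16 3 11 14)|=9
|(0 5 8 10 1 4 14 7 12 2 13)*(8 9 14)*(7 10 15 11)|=14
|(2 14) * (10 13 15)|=|(2 14)(10 13 15)|=6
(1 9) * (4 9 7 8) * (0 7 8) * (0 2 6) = (0 7 2 6)(1 8 4 9) = [7, 8, 6, 3, 9, 5, 0, 2, 4, 1]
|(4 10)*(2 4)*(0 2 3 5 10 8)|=12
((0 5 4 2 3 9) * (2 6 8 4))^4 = [9, 1, 5, 2, 6, 0, 8, 7, 4, 3] = (0 9 3 2 5)(4 6 8)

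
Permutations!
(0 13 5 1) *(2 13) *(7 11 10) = (0 2 13 5 1)(7 11 10) = [2, 0, 13, 3, 4, 1, 6, 11, 8, 9, 7, 10, 12, 5]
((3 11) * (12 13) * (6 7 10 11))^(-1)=[0, 1, 2, 11, 4, 5, 3, 6, 8, 9, 7, 10, 13, 12]=(3 11 10 7 6)(12 13)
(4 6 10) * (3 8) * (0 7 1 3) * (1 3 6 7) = (0 1 6 10 4 7 3 8) = [1, 6, 2, 8, 7, 5, 10, 3, 0, 9, 4]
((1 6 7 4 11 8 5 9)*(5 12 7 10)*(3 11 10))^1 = (1 6 3 11 8 12 7 4 10 5 9) = [0, 6, 2, 11, 10, 9, 3, 4, 12, 1, 5, 8, 7]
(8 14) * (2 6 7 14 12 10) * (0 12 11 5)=(0 12 10 2 6 7 14 8 11 5)=[12, 1, 6, 3, 4, 0, 7, 14, 11, 9, 2, 5, 10, 13, 8]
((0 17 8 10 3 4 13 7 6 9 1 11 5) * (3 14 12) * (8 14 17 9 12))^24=(17)(0 5 11 1 9)=[5, 9, 2, 3, 4, 11, 6, 7, 8, 0, 10, 1, 12, 13, 14, 15, 16, 17]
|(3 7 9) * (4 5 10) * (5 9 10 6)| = 10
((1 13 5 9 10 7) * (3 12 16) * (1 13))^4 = [0, 1, 2, 12, 4, 13, 6, 10, 8, 5, 9, 11, 16, 7, 14, 15, 3] = (3 12 16)(5 13 7 10 9)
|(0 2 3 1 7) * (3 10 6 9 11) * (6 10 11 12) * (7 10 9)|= 10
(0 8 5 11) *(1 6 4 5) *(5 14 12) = (0 8 1 6 4 14 12 5 11) = [8, 6, 2, 3, 14, 11, 4, 7, 1, 9, 10, 0, 5, 13, 12]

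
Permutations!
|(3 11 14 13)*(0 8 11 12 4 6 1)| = |(0 8 11 14 13 3 12 4 6 1)| = 10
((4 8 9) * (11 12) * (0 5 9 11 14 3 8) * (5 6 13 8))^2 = [13, 1, 2, 9, 6, 4, 8, 7, 12, 0, 10, 14, 3, 11, 5] = (0 13 11 14 5 4 6 8 12 3 9)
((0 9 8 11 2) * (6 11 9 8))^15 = [6, 1, 9, 3, 4, 5, 0, 7, 11, 2, 10, 8] = (0 6)(2 9)(8 11)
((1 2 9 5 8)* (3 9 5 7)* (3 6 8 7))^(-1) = (1 8 6 7 5 2)(3 9) = [0, 8, 1, 9, 4, 2, 7, 5, 6, 3]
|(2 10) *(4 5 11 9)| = 4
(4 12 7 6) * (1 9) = (1 9)(4 12 7 6) = [0, 9, 2, 3, 12, 5, 4, 6, 8, 1, 10, 11, 7]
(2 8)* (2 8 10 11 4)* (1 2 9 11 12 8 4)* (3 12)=(1 2 10 3 12 8 4 9 11)=[0, 2, 10, 12, 9, 5, 6, 7, 4, 11, 3, 1, 8]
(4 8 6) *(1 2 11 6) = (1 2 11 6 4 8) = [0, 2, 11, 3, 8, 5, 4, 7, 1, 9, 10, 6]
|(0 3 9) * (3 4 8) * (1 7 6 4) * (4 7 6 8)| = |(0 1 6 7 8 3 9)| = 7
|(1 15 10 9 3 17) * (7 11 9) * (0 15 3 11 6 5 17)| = 18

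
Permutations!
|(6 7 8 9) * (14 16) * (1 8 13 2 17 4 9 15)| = 42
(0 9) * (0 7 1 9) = (1 9 7) = [0, 9, 2, 3, 4, 5, 6, 1, 8, 7]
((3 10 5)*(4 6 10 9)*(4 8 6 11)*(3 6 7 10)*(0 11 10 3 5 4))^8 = (11) = [0, 1, 2, 3, 4, 5, 6, 7, 8, 9, 10, 11]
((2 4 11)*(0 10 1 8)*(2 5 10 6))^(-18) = [0, 1, 2, 3, 4, 5, 6, 7, 8, 9, 10, 11] = (11)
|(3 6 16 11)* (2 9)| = 4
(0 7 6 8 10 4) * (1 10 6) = (0 7 1 10 4)(6 8) = [7, 10, 2, 3, 0, 5, 8, 1, 6, 9, 4]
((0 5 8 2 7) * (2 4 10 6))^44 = (0 10)(2 8)(4 7)(5 6) = [10, 1, 8, 3, 7, 6, 5, 4, 2, 9, 0]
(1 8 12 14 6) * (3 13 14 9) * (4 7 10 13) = (1 8 12 9 3 4 7 10 13 14 6) = [0, 8, 2, 4, 7, 5, 1, 10, 12, 3, 13, 11, 9, 14, 6]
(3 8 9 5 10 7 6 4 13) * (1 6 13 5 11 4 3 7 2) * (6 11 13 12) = (1 11 4 5 10 2)(3 8 9 13 7 12 6) = [0, 11, 1, 8, 5, 10, 3, 12, 9, 13, 2, 4, 6, 7]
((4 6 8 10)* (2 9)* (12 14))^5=(2 9)(4 6 8 10)(12 14)=[0, 1, 9, 3, 6, 5, 8, 7, 10, 2, 4, 11, 14, 13, 12]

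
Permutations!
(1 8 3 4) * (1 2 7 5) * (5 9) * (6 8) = (1 6 8 3 4 2 7 9 5) = [0, 6, 7, 4, 2, 1, 8, 9, 3, 5]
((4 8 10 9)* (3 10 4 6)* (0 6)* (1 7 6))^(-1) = [9, 0, 2, 6, 8, 5, 7, 1, 4, 10, 3] = (0 9 10 3 6 7 1)(4 8)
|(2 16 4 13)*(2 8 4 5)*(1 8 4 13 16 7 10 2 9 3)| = |(1 8 13 4 16 5 9 3)(2 7 10)| = 24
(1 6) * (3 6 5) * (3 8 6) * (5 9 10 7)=(1 9 10 7 5 8 6)=[0, 9, 2, 3, 4, 8, 1, 5, 6, 10, 7]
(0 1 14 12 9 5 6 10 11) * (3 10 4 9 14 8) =(0 1 8 3 10 11)(4 9 5 6)(12 14) =[1, 8, 2, 10, 9, 6, 4, 7, 3, 5, 11, 0, 14, 13, 12]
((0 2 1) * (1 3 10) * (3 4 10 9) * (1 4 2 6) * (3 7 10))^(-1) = (0 1 6)(3 4 10 7 9) = [1, 6, 2, 4, 10, 5, 0, 9, 8, 3, 7]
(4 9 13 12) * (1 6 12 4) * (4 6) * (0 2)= (0 2)(1 4 9 13 6 12)= [2, 4, 0, 3, 9, 5, 12, 7, 8, 13, 10, 11, 1, 6]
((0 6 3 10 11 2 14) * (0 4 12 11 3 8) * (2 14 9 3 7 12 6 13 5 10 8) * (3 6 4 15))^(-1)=(0 8 3 15 14 11 12 7 10 5 13)(2 6 9)=[8, 1, 6, 15, 4, 13, 9, 10, 3, 2, 5, 12, 7, 0, 11, 14]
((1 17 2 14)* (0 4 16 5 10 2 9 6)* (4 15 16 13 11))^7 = (0 1 5 6 14 16 9 2 15 17 10)(4 13 11) = [1, 5, 15, 3, 13, 6, 14, 7, 8, 2, 0, 4, 12, 11, 16, 17, 9, 10]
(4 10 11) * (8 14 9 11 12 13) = (4 10 12 13 8 14 9 11) = [0, 1, 2, 3, 10, 5, 6, 7, 14, 11, 12, 4, 13, 8, 9]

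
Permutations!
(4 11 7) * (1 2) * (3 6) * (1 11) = (1 2 11 7 4)(3 6) = [0, 2, 11, 6, 1, 5, 3, 4, 8, 9, 10, 7]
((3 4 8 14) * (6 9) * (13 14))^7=[0, 1, 2, 8, 13, 5, 9, 7, 14, 6, 10, 11, 12, 3, 4]=(3 8 14 4 13)(6 9)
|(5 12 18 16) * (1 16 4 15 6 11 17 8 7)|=|(1 16 5 12 18 4 15 6 11 17 8 7)|=12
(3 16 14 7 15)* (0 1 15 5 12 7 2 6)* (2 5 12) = (0 1 15 3 16 14 5 2 6)(7 12) = [1, 15, 6, 16, 4, 2, 0, 12, 8, 9, 10, 11, 7, 13, 5, 3, 14]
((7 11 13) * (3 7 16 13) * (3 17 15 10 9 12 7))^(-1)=(7 12 9 10 15 17 11)(13 16)=[0, 1, 2, 3, 4, 5, 6, 12, 8, 10, 15, 7, 9, 16, 14, 17, 13, 11]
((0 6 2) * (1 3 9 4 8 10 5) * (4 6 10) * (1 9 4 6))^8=(0 6 4 1 5)(2 8 3 9 10)=[6, 5, 8, 9, 1, 0, 4, 7, 3, 10, 2]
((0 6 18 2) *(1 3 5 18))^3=(0 3 2 1 18 6 5)=[3, 18, 1, 2, 4, 0, 5, 7, 8, 9, 10, 11, 12, 13, 14, 15, 16, 17, 6]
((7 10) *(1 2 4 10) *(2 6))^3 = (1 4)(2 7)(6 10) = [0, 4, 7, 3, 1, 5, 10, 2, 8, 9, 6]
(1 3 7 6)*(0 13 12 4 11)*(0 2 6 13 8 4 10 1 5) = [8, 3, 6, 7, 11, 0, 5, 13, 4, 9, 1, 2, 10, 12] = (0 8 4 11 2 6 5)(1 3 7 13 12 10)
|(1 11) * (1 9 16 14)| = 5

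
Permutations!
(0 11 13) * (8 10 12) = (0 11 13)(8 10 12) = [11, 1, 2, 3, 4, 5, 6, 7, 10, 9, 12, 13, 8, 0]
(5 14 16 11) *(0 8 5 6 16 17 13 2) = (0 8 5 14 17 13 2)(6 16 11) = [8, 1, 0, 3, 4, 14, 16, 7, 5, 9, 10, 6, 12, 2, 17, 15, 11, 13]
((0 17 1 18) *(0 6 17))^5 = (1 18 6 17) = [0, 18, 2, 3, 4, 5, 17, 7, 8, 9, 10, 11, 12, 13, 14, 15, 16, 1, 6]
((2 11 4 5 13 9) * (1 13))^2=[0, 9, 4, 3, 1, 13, 6, 7, 8, 11, 10, 5, 12, 2]=(1 9 11 5 13 2 4)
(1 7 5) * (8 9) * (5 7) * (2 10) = (1 5)(2 10)(8 9) = [0, 5, 10, 3, 4, 1, 6, 7, 9, 8, 2]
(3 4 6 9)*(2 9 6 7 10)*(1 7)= (1 7 10 2 9 3 4)= [0, 7, 9, 4, 1, 5, 6, 10, 8, 3, 2]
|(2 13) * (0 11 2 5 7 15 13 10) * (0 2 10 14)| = |(0 11 10 2 14)(5 7 15 13)| = 20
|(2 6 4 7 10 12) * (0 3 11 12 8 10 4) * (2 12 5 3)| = |(12)(0 2 6)(3 11 5)(4 7)(8 10)| = 6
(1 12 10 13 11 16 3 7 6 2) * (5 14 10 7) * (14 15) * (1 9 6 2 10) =(1 12 7 2 9 6 10 13 11 16 3 5 15 14) =[0, 12, 9, 5, 4, 15, 10, 2, 8, 6, 13, 16, 7, 11, 1, 14, 3]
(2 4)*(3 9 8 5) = (2 4)(3 9 8 5) = [0, 1, 4, 9, 2, 3, 6, 7, 5, 8]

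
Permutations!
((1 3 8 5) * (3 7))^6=(1 7 3 8 5)=[0, 7, 2, 8, 4, 1, 6, 3, 5]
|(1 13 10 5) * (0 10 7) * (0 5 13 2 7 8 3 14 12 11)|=|(0 10 13 8 3 14 12 11)(1 2 7 5)|=8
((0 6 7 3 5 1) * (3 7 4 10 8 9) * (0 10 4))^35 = (0 6)(1 5 3 9 8 10) = [6, 5, 2, 9, 4, 3, 0, 7, 10, 8, 1]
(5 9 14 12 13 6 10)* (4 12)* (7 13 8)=(4 12 8 7 13 6 10 5 9 14)=[0, 1, 2, 3, 12, 9, 10, 13, 7, 14, 5, 11, 8, 6, 4]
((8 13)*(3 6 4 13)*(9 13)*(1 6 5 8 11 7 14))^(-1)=(1 14 7 11 13 9 4 6)(3 8 5)=[0, 14, 2, 8, 6, 3, 1, 11, 5, 4, 10, 13, 12, 9, 7]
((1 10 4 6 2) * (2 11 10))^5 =(1 2)(4 6 11 10) =[0, 2, 1, 3, 6, 5, 11, 7, 8, 9, 4, 10]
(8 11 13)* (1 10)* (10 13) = (1 13 8 11 10) = [0, 13, 2, 3, 4, 5, 6, 7, 11, 9, 1, 10, 12, 8]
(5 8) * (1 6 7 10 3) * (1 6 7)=(1 7 10 3 6)(5 8)=[0, 7, 2, 6, 4, 8, 1, 10, 5, 9, 3]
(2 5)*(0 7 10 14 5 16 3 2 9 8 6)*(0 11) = (0 7 10 14 5 9 8 6 11)(2 16 3) = [7, 1, 16, 2, 4, 9, 11, 10, 6, 8, 14, 0, 12, 13, 5, 15, 3]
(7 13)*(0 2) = (0 2)(7 13) = [2, 1, 0, 3, 4, 5, 6, 13, 8, 9, 10, 11, 12, 7]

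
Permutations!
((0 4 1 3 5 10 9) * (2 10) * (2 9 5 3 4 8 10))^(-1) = [9, 4, 2, 3, 1, 10, 6, 7, 0, 5, 8] = (0 9 5 10 8)(1 4)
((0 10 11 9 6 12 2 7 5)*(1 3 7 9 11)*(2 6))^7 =(0 10 1 3 7 5)(2 9)(6 12) =[10, 3, 9, 7, 4, 0, 12, 5, 8, 2, 1, 11, 6]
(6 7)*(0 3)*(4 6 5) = (0 3)(4 6 7 5) = [3, 1, 2, 0, 6, 4, 7, 5]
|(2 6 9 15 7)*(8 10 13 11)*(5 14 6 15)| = 12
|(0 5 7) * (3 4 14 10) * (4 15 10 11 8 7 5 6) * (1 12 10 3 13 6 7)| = 18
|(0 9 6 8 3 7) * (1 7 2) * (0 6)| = |(0 9)(1 7 6 8 3 2)| = 6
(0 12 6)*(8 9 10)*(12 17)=(0 17 12 6)(8 9 10)=[17, 1, 2, 3, 4, 5, 0, 7, 9, 10, 8, 11, 6, 13, 14, 15, 16, 12]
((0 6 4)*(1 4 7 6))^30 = [0, 1, 2, 3, 4, 5, 6, 7] = (7)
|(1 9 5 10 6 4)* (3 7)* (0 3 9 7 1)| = |(0 3 1 7 9 5 10 6 4)| = 9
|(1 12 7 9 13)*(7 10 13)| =4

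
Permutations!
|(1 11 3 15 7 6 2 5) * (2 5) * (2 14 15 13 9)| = 11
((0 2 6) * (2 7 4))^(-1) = (0 6 2 4 7) = [6, 1, 4, 3, 7, 5, 2, 0]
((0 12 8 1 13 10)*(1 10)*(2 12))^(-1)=(0 10 8 12 2)(1 13)=[10, 13, 0, 3, 4, 5, 6, 7, 12, 9, 8, 11, 2, 1]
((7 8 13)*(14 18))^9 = (14 18) = [0, 1, 2, 3, 4, 5, 6, 7, 8, 9, 10, 11, 12, 13, 18, 15, 16, 17, 14]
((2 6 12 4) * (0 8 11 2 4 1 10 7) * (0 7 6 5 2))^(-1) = [11, 12, 5, 3, 4, 2, 10, 7, 0, 9, 1, 8, 6] = (0 11 8)(1 12 6 10)(2 5)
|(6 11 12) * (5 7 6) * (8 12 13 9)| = 8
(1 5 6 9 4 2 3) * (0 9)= (0 9 4 2 3 1 5 6)= [9, 5, 3, 1, 2, 6, 0, 7, 8, 4]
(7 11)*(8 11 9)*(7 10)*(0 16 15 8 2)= (0 16 15 8 11 10 7 9 2)= [16, 1, 0, 3, 4, 5, 6, 9, 11, 2, 7, 10, 12, 13, 14, 8, 15]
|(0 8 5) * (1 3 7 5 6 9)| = 8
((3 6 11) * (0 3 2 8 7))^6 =[7, 1, 11, 0, 4, 5, 3, 8, 2, 9, 10, 6] =(0 7 8 2 11 6 3)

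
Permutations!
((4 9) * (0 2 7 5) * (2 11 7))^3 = (0 5 7 11)(4 9) = [5, 1, 2, 3, 9, 7, 6, 11, 8, 4, 10, 0]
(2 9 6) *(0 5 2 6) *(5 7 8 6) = (0 7 8 6 5 2 9) = [7, 1, 9, 3, 4, 2, 5, 8, 6, 0]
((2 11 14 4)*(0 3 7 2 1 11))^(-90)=[7, 14, 3, 2, 11, 5, 6, 0, 8, 9, 10, 4, 12, 13, 1]=(0 7)(1 14)(2 3)(4 11)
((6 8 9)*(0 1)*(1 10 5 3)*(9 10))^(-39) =(0 9 6 8 10 5 3 1) =[9, 0, 2, 1, 4, 3, 8, 7, 10, 6, 5]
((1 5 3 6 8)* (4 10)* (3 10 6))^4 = (1 6 10)(4 5 8) = [0, 6, 2, 3, 5, 8, 10, 7, 4, 9, 1]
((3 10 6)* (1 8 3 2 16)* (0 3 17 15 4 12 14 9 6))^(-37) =(0 10 3)(1 9 15 16 14 17 2 12 8 6 4) =[10, 9, 12, 0, 1, 5, 4, 7, 6, 15, 3, 11, 8, 13, 17, 16, 14, 2]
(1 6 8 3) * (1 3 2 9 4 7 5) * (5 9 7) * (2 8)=[0, 6, 7, 3, 5, 1, 2, 9, 8, 4]=(1 6 2 7 9 4 5)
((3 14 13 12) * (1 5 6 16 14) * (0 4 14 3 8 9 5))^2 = (0 14 12 9 6 3)(1 4 13 8 5 16) = [14, 4, 2, 0, 13, 16, 3, 7, 5, 6, 10, 11, 9, 8, 12, 15, 1]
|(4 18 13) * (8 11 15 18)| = 6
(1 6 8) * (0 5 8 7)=(0 5 8 1 6 7)=[5, 6, 2, 3, 4, 8, 7, 0, 1]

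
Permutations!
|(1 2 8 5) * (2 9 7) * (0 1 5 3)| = |(0 1 9 7 2 8 3)| = 7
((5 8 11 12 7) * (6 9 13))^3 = (13)(5 12 8 7 11) = [0, 1, 2, 3, 4, 12, 6, 11, 7, 9, 10, 5, 8, 13]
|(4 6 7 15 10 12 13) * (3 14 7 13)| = 6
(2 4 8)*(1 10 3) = [0, 10, 4, 1, 8, 5, 6, 7, 2, 9, 3] = (1 10 3)(2 4 8)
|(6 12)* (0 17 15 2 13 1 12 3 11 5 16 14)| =|(0 17 15 2 13 1 12 6 3 11 5 16 14)| =13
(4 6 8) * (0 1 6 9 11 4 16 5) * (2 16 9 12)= (0 1 6 8 9 11 4 12 2 16 5)= [1, 6, 16, 3, 12, 0, 8, 7, 9, 11, 10, 4, 2, 13, 14, 15, 5]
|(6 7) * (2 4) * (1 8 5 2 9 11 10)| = |(1 8 5 2 4 9 11 10)(6 7)| = 8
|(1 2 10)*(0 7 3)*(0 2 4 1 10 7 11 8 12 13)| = 30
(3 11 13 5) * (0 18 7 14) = (0 18 7 14)(3 11 13 5) = [18, 1, 2, 11, 4, 3, 6, 14, 8, 9, 10, 13, 12, 5, 0, 15, 16, 17, 7]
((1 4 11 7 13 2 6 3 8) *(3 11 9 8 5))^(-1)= (1 8 9 4)(2 13 7 11 6)(3 5)= [0, 8, 13, 5, 1, 3, 2, 11, 9, 4, 10, 6, 12, 7]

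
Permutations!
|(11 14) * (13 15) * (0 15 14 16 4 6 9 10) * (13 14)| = |(0 15 14 11 16 4 6 9 10)| = 9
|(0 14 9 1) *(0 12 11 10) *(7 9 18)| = 9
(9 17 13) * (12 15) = (9 17 13)(12 15) = [0, 1, 2, 3, 4, 5, 6, 7, 8, 17, 10, 11, 15, 9, 14, 12, 16, 13]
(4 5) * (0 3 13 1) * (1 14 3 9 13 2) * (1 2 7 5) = (0 9 13 14 3 7 5 4 1) = [9, 0, 2, 7, 1, 4, 6, 5, 8, 13, 10, 11, 12, 14, 3]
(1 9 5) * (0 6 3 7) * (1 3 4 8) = [6, 9, 2, 7, 8, 3, 4, 0, 1, 5] = (0 6 4 8 1 9 5 3 7)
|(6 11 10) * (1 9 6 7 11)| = 3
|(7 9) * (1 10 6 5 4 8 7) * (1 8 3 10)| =15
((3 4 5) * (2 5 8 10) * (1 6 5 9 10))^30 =[0, 1, 2, 3, 4, 5, 6, 7, 8, 9, 10] =(10)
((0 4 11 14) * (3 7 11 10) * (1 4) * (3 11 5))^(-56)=[11, 14, 2, 7, 0, 3, 6, 5, 8, 9, 1, 4, 12, 13, 10]=(0 11 4)(1 14 10)(3 7 5)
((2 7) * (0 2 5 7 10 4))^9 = (0 2 10 4)(5 7) = [2, 1, 10, 3, 0, 7, 6, 5, 8, 9, 4]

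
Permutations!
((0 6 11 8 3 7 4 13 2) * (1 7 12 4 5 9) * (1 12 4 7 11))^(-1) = [2, 6, 13, 8, 3, 7, 0, 12, 11, 5, 10, 1, 9, 4] = (0 2 13 4 3 8 11 1 6)(5 7 12 9)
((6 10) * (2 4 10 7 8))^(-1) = (2 8 7 6 10 4) = [0, 1, 8, 3, 2, 5, 10, 6, 7, 9, 4]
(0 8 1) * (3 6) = (0 8 1)(3 6) = [8, 0, 2, 6, 4, 5, 3, 7, 1]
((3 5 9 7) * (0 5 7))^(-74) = [5, 1, 2, 3, 4, 9, 6, 7, 8, 0] = (0 5 9)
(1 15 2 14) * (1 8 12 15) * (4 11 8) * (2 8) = (2 14 4 11)(8 12 15) = [0, 1, 14, 3, 11, 5, 6, 7, 12, 9, 10, 2, 15, 13, 4, 8]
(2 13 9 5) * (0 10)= (0 10)(2 13 9 5)= [10, 1, 13, 3, 4, 2, 6, 7, 8, 5, 0, 11, 12, 9]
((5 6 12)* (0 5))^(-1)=(0 12 6 5)=[12, 1, 2, 3, 4, 0, 5, 7, 8, 9, 10, 11, 6]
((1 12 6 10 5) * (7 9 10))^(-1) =(1 5 10 9 7 6 12) =[0, 5, 2, 3, 4, 10, 12, 6, 8, 7, 9, 11, 1]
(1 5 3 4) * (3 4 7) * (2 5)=(1 2 5 4)(3 7)=[0, 2, 5, 7, 1, 4, 6, 3]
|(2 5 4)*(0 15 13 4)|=|(0 15 13 4 2 5)|=6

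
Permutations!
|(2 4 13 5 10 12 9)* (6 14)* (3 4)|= |(2 3 4 13 5 10 12 9)(6 14)|= 8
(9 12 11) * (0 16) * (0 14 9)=(0 16 14 9 12 11)=[16, 1, 2, 3, 4, 5, 6, 7, 8, 12, 10, 0, 11, 13, 9, 15, 14]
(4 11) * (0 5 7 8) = (0 5 7 8)(4 11) = [5, 1, 2, 3, 11, 7, 6, 8, 0, 9, 10, 4]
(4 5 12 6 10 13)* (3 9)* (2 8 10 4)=(2 8 10 13)(3 9)(4 5 12 6)=[0, 1, 8, 9, 5, 12, 4, 7, 10, 3, 13, 11, 6, 2]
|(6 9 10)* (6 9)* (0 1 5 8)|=|(0 1 5 8)(9 10)|=4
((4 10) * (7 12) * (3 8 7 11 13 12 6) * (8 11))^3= [0, 1, 2, 12, 10, 5, 13, 11, 3, 9, 4, 8, 6, 7]= (3 12 6 13 7 11 8)(4 10)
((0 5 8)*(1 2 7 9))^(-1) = (0 8 5)(1 9 7 2) = [8, 9, 1, 3, 4, 0, 6, 2, 5, 7]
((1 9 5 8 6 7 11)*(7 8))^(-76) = (1 11 7 5 9) = [0, 11, 2, 3, 4, 9, 6, 5, 8, 1, 10, 7]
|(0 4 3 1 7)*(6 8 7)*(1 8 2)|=15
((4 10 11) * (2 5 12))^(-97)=[0, 1, 12, 3, 11, 2, 6, 7, 8, 9, 4, 10, 5]=(2 12 5)(4 11 10)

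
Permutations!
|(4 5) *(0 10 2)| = 6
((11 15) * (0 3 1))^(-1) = (0 1 3)(11 15) = [1, 3, 2, 0, 4, 5, 6, 7, 8, 9, 10, 15, 12, 13, 14, 11]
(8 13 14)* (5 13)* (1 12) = (1 12)(5 13 14 8) = [0, 12, 2, 3, 4, 13, 6, 7, 5, 9, 10, 11, 1, 14, 8]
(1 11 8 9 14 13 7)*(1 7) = (1 11 8 9 14 13) = [0, 11, 2, 3, 4, 5, 6, 7, 9, 14, 10, 8, 12, 1, 13]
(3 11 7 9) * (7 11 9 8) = (11)(3 9)(7 8) = [0, 1, 2, 9, 4, 5, 6, 8, 7, 3, 10, 11]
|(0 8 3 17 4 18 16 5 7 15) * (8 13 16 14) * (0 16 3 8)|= 28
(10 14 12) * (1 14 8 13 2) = (1 14 12 10 8 13 2) = [0, 14, 1, 3, 4, 5, 6, 7, 13, 9, 8, 11, 10, 2, 12]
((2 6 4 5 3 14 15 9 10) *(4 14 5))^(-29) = (2 6 14 15 9 10)(3 5) = [0, 1, 6, 5, 4, 3, 14, 7, 8, 10, 2, 11, 12, 13, 15, 9]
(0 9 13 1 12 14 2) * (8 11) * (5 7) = (0 9 13 1 12 14 2)(5 7)(8 11) = [9, 12, 0, 3, 4, 7, 6, 5, 11, 13, 10, 8, 14, 1, 2]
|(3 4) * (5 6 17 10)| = 4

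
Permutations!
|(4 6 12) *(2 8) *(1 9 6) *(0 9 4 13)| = 10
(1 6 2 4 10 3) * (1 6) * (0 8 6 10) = (0 8 6 2 4)(3 10) = [8, 1, 4, 10, 0, 5, 2, 7, 6, 9, 3]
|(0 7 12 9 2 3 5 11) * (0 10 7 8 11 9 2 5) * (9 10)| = |(0 8 11 9 5 10 7 12 2 3)| = 10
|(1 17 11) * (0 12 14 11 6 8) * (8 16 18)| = 10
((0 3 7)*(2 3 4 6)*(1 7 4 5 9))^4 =[7, 9, 2, 3, 4, 0, 6, 1, 8, 5] =(0 7 1 9 5)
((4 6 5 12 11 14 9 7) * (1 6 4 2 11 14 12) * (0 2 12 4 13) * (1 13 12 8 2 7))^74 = (0 1 4 7 6 12 8 5 14 2 13 9 11) = [1, 4, 13, 3, 7, 14, 12, 6, 5, 11, 10, 0, 8, 9, 2]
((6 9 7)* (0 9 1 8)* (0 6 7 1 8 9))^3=(1 9)(6 8)=[0, 9, 2, 3, 4, 5, 8, 7, 6, 1]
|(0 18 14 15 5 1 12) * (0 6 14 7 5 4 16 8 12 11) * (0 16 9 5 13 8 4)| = 18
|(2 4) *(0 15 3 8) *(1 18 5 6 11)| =20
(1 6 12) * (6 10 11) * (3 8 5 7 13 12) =(1 10 11 6 3 8 5 7 13 12) =[0, 10, 2, 8, 4, 7, 3, 13, 5, 9, 11, 6, 1, 12]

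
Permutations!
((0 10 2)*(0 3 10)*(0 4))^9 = (10)(0 4) = [4, 1, 2, 3, 0, 5, 6, 7, 8, 9, 10]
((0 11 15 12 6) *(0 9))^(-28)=(0 15 6)(9 11 12)=[15, 1, 2, 3, 4, 5, 0, 7, 8, 11, 10, 12, 9, 13, 14, 6]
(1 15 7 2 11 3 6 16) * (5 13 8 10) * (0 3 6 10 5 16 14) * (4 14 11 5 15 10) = [3, 10, 5, 4, 14, 13, 11, 2, 15, 9, 16, 6, 12, 8, 0, 7, 1] = (0 3 4 14)(1 10 16)(2 5 13 8 15 7)(6 11)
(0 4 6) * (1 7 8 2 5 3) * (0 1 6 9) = (0 4 9)(1 7 8 2 5 3 6) = [4, 7, 5, 6, 9, 3, 1, 8, 2, 0]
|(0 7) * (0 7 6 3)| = 3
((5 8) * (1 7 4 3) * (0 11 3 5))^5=[4, 0, 2, 8, 3, 1, 6, 11, 7, 9, 10, 5]=(0 4 3 8 7 11 5 1)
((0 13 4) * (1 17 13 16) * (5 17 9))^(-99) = (0 17 1 4 5 16 13 9) = [17, 4, 2, 3, 5, 16, 6, 7, 8, 0, 10, 11, 12, 9, 14, 15, 13, 1]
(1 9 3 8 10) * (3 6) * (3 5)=(1 9 6 5 3 8 10)=[0, 9, 2, 8, 4, 3, 5, 7, 10, 6, 1]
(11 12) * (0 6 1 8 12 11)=[6, 8, 2, 3, 4, 5, 1, 7, 12, 9, 10, 11, 0]=(0 6 1 8 12)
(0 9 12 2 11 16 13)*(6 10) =(0 9 12 2 11 16 13)(6 10) =[9, 1, 11, 3, 4, 5, 10, 7, 8, 12, 6, 16, 2, 0, 14, 15, 13]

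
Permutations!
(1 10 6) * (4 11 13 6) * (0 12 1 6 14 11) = (0 12 1 10 4)(11 13 14) = [12, 10, 2, 3, 0, 5, 6, 7, 8, 9, 4, 13, 1, 14, 11]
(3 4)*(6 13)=(3 4)(6 13)=[0, 1, 2, 4, 3, 5, 13, 7, 8, 9, 10, 11, 12, 6]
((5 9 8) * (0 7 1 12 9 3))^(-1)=(0 3 5 8 9 12 1 7)=[3, 7, 2, 5, 4, 8, 6, 0, 9, 12, 10, 11, 1]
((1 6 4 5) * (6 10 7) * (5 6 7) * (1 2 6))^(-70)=(1 5 6)(2 4 10)=[0, 5, 4, 3, 10, 6, 1, 7, 8, 9, 2]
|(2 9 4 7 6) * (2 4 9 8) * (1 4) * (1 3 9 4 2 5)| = 20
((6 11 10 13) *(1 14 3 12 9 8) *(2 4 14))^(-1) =(1 8 9 12 3 14 4 2)(6 13 10 11) =[0, 8, 1, 14, 2, 5, 13, 7, 9, 12, 11, 6, 3, 10, 4]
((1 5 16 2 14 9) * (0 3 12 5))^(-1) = (0 1 9 14 2 16 5 12 3) = [1, 9, 16, 0, 4, 12, 6, 7, 8, 14, 10, 11, 3, 13, 2, 15, 5]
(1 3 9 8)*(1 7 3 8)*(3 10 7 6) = [0, 8, 2, 9, 4, 5, 3, 10, 6, 1, 7] = (1 8 6 3 9)(7 10)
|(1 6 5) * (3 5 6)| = 3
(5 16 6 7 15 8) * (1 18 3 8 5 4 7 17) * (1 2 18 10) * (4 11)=(1 10)(2 18 3 8 11 4 7 15 5 16 6 17)=[0, 10, 18, 8, 7, 16, 17, 15, 11, 9, 1, 4, 12, 13, 14, 5, 6, 2, 3]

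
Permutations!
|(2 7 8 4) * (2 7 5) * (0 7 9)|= 10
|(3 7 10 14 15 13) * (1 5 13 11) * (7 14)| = 14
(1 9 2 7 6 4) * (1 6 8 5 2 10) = (1 9 10)(2 7 8 5)(4 6) = [0, 9, 7, 3, 6, 2, 4, 8, 5, 10, 1]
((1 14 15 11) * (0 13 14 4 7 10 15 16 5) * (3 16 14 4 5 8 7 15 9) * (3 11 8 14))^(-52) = (0 15 10 1 13 8 9 5 4 7 11)(3 14 16) = [15, 13, 2, 14, 7, 4, 6, 11, 9, 5, 1, 0, 12, 8, 16, 10, 3]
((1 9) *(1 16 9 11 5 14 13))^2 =[0, 5, 2, 3, 4, 13, 6, 7, 8, 9, 10, 14, 12, 11, 1, 15, 16] =(16)(1 5 13 11 14)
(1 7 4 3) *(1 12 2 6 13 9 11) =(1 7 4 3 12 2 6 13 9 11) =[0, 7, 6, 12, 3, 5, 13, 4, 8, 11, 10, 1, 2, 9]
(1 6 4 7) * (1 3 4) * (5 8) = [0, 6, 2, 4, 7, 8, 1, 3, 5] = (1 6)(3 4 7)(5 8)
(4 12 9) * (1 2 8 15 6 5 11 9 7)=(1 2 8 15 6 5 11 9 4 12 7)=[0, 2, 8, 3, 12, 11, 5, 1, 15, 4, 10, 9, 7, 13, 14, 6]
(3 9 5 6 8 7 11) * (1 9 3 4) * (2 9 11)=[0, 11, 9, 3, 1, 6, 8, 2, 7, 5, 10, 4]=(1 11 4)(2 9 5 6 8 7)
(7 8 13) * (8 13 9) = (7 13)(8 9) = [0, 1, 2, 3, 4, 5, 6, 13, 9, 8, 10, 11, 12, 7]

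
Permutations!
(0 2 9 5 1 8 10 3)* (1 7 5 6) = (0 2 9 6 1 8 10 3)(5 7) = [2, 8, 9, 0, 4, 7, 1, 5, 10, 6, 3]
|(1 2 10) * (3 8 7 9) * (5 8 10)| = 8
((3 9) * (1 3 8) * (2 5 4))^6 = (1 9)(3 8) = [0, 9, 2, 8, 4, 5, 6, 7, 3, 1]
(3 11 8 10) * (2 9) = (2 9)(3 11 8 10) = [0, 1, 9, 11, 4, 5, 6, 7, 10, 2, 3, 8]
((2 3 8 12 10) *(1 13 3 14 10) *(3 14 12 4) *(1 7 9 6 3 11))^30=(1 2 6 11 10 9 4 14 7 8 13 12 3)=[0, 2, 6, 1, 14, 5, 11, 8, 13, 4, 9, 10, 3, 12, 7]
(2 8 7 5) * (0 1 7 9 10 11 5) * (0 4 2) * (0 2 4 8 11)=(0 1 7 8 9 10)(2 11 5)=[1, 7, 11, 3, 4, 2, 6, 8, 9, 10, 0, 5]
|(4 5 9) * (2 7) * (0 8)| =6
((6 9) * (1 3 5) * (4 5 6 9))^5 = (9) = [0, 1, 2, 3, 4, 5, 6, 7, 8, 9]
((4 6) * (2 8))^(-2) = [0, 1, 2, 3, 4, 5, 6, 7, 8] = (8)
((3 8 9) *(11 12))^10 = (12)(3 8 9) = [0, 1, 2, 8, 4, 5, 6, 7, 9, 3, 10, 11, 12]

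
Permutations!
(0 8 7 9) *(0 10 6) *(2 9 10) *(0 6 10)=[8, 1, 9, 3, 4, 5, 6, 0, 7, 2, 10]=(10)(0 8 7)(2 9)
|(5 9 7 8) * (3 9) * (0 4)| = 10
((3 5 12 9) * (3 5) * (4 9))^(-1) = (4 12 5 9) = [0, 1, 2, 3, 12, 9, 6, 7, 8, 4, 10, 11, 5]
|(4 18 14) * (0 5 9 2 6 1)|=|(0 5 9 2 6 1)(4 18 14)|=6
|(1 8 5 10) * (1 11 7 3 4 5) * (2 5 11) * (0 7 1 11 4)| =3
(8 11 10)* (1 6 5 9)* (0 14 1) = (0 14 1 6 5 9)(8 11 10) = [14, 6, 2, 3, 4, 9, 5, 7, 11, 0, 8, 10, 12, 13, 1]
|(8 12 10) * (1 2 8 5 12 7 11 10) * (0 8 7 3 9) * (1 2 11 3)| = |(0 8 1 11 10 5 12 2 7 3 9)| = 11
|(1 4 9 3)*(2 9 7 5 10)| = |(1 4 7 5 10 2 9 3)| = 8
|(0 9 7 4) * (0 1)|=5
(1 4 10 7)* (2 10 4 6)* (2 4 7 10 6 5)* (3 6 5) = [0, 3, 5, 6, 7, 2, 4, 1, 8, 9, 10] = (10)(1 3 6 4 7)(2 5)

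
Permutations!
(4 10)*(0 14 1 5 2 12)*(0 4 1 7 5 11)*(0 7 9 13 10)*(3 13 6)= [14, 11, 12, 13, 0, 2, 3, 5, 8, 6, 1, 7, 4, 10, 9]= (0 14 9 6 3 13 10 1 11 7 5 2 12 4)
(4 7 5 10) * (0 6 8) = (0 6 8)(4 7 5 10) = [6, 1, 2, 3, 7, 10, 8, 5, 0, 9, 4]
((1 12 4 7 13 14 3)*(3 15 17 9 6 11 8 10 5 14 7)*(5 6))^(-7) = (1 12 4 3)(5 17 14 9 15)(6 11 8 10)(7 13) = [0, 12, 2, 1, 3, 17, 11, 13, 10, 15, 6, 8, 4, 7, 9, 5, 16, 14]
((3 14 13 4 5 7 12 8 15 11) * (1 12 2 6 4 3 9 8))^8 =(15)(2 5 6 7 4)(3 13 14) =[0, 1, 5, 13, 2, 6, 7, 4, 8, 9, 10, 11, 12, 14, 3, 15]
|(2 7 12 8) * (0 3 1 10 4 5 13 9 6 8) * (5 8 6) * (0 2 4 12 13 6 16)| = 12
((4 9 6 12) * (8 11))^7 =[0, 1, 2, 3, 12, 5, 9, 7, 11, 4, 10, 8, 6] =(4 12 6 9)(8 11)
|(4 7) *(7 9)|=|(4 9 7)|=3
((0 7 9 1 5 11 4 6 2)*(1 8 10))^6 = (0 5 7 11 9 4 8 6 10 2 1) = [5, 0, 1, 3, 8, 7, 10, 11, 6, 4, 2, 9]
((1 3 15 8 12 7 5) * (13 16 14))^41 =(1 5 7 12 8 15 3)(13 14 16) =[0, 5, 2, 1, 4, 7, 6, 12, 15, 9, 10, 11, 8, 14, 16, 3, 13]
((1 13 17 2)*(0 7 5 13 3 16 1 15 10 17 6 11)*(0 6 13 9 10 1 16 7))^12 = [0, 5, 3, 9, 4, 17, 6, 10, 8, 2, 15, 11, 12, 13, 14, 7, 16, 1] = (1 5 17)(2 3 9)(7 10 15)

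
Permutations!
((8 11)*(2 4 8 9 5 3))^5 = (2 5 11 4 3 9 8) = [0, 1, 5, 9, 3, 11, 6, 7, 2, 8, 10, 4]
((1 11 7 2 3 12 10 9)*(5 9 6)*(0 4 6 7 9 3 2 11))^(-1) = (0 1 9 11 7 10 12 3 5 6 4) = [1, 9, 2, 5, 0, 6, 4, 10, 8, 11, 12, 7, 3]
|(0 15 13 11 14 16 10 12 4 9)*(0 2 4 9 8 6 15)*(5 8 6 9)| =13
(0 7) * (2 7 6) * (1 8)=[6, 8, 7, 3, 4, 5, 2, 0, 1]=(0 6 2 7)(1 8)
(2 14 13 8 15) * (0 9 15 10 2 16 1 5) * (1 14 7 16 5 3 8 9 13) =(0 13 9 15 5)(1 3 8 10 2 7 16 14) =[13, 3, 7, 8, 4, 0, 6, 16, 10, 15, 2, 11, 12, 9, 1, 5, 14]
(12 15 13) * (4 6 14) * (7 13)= (4 6 14)(7 13 12 15)= [0, 1, 2, 3, 6, 5, 14, 13, 8, 9, 10, 11, 15, 12, 4, 7]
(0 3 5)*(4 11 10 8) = (0 3 5)(4 11 10 8) = [3, 1, 2, 5, 11, 0, 6, 7, 4, 9, 8, 10]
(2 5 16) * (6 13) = [0, 1, 5, 3, 4, 16, 13, 7, 8, 9, 10, 11, 12, 6, 14, 15, 2] = (2 5 16)(6 13)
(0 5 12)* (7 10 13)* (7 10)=[5, 1, 2, 3, 4, 12, 6, 7, 8, 9, 13, 11, 0, 10]=(0 5 12)(10 13)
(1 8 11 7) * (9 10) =[0, 8, 2, 3, 4, 5, 6, 1, 11, 10, 9, 7] =(1 8 11 7)(9 10)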